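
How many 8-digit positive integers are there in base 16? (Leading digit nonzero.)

In base 16, the leading digit has 15 choices (1..15); each of the remaining 7 digits has 16 choices.
Total: 15 x 16^7.

Final answer: 4026531840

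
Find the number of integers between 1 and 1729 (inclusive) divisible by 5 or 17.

Multiples of 5: 345. Multiples of 17: 101. Of both (lcm=85): 20.
By inclusion-exclusion: 345 + 101 - 20.

Final answer: 426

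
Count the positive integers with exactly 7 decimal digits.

First digit: 9 choices (1-9). Each of the remaining 6 digits: 10 choices.
Total: 9 x 10^6.

Final answer: 9000000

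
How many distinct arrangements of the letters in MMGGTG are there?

Letters (G:3, M:2, T:1). Total letters: 6.
Permutations = 6!/(3! x 2!).

Final answer: 60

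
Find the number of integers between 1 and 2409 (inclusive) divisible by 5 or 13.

Multiples of 5: 481. Multiples of 13: 185. Of both (lcm=65): 37.
By inclusion-exclusion: 481 + 185 - 37.

Final answer: 629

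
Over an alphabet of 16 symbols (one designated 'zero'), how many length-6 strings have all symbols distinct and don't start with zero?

First digit: 15 (nonzero). Second: 15 (not first). Third: 14, etc.
Total: 15 x 15 x 14 x 13 x 12 x 11.

Final answer: 5405400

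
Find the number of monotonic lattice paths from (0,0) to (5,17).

Each path has 5 right steps and 17 up steps in some order (22 steps total).
Choose which 17 of the 22 steps are up: C(22,17).

Final answer: C(22,17) = 26334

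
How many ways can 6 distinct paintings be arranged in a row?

The number of ways to arrange 6 distinct objects is 6!.

Final answer: 6! = 720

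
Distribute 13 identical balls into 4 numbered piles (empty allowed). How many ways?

Stars and bars: C(n+k-1, k-1) = C(16,3).

Final answer: C(16,3) = 560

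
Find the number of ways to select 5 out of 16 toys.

C(16,5) = 16!/(5! x (16-5)!).

Final answer: C(16,5) = 4368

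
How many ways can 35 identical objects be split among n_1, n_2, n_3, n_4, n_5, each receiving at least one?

Substitute n'_i = n_i - 1 (so n'_i >= 0). Then sum n'_i = 35 - 5 = 30.
Stars and bars: C(30+5-1, 5-1) = C(34,4).

Final answer: C(34,4) = 46376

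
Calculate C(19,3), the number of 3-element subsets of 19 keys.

C(19,3) = 19!/(3! x (19-3)!).

Final answer: C(19,3) = 969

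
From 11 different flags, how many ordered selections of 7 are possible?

P(11,7) = 11!/(11-7)! = 11!/4!.

Final answer: P(11,7) = 1663200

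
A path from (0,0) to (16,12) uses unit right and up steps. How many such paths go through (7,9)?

Paths (0,0)->(7,9): C(16,9) = 11440.
Paths (7,9)->(16,12): C(12,3) = 220.
By multiplication principle: 11440 x 220.

Final answer: 2516800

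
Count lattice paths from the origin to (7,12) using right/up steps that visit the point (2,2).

Paths (0,0)->(2,2): C(4,2) = 6.
Paths (2,2)->(7,12): C(15,10) = 3003.
By multiplication principle: 6 x 3003.

Final answer: 18018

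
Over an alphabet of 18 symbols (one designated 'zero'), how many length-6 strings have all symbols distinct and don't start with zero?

The leading digit has 17 choices (anything but zero); the next has 17 (anything but the first), then 16, and so on, one fewer each time.
Total: 17 x 17 x 16 x 15 x 14 x 13.

Final answer: 12623520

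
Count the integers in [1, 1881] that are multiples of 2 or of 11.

Multiples of 2: 940. Multiples of 11: 171. Of both (lcm=22): 85.
By inclusion-exclusion: 940 + 171 - 85.

Final answer: 1026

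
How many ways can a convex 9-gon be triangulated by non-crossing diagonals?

The structures are counted by the Catalan number C_n. Here n = 9 - 2 = 7.
C_n = C(2n,n)/(n+1), so C_{7} = C(14,7)/8 = 3432/8.

Final answer: C_{7} = 429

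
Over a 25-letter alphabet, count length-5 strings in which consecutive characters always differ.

First character: 25 choices. Each subsequent: 24 choices (must differ from the previous one).
Total: 25 x 24^4.

Final answer: 25 x 24^{4} = 8294400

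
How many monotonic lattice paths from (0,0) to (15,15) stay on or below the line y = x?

Total monotonic paths to (15,15): C(30,15) = 155117520.
By the reflection principle, paths that go above the diagonal number C(30,16) = 145422675.
Valid Dyck paths: 155117520 - 145422675.
(Equivalently, C_{15} = C(30,15)/16 = 155117520/16.)

Final answer: C_{15} = 9694845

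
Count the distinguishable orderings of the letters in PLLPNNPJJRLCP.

Letters (C:1, J:2, L:3, N:2, P:4, R:1). Total letters: 13.
Permutations = 13!/(4! x 3! x 2! x 2!).

Final answer: 10810800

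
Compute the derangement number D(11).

Use the recurrence D(n) = (n-1)(D(n-1) + D(n-2)) with D(0)=1, D(1)=0.
Building up: D(2)=1, D(3)=2, D(4)=9, D(5)=44, D(6)=265, D(7)=1854, D(8)=14833, D(9)=133496, D(10)=1334961.
D(11) = 10 x (D(10) + D(9)) = 10 x (1334961 + 133496).

Final answer: D(11) = 14684570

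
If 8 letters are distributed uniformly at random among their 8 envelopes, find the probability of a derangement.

Use the recurrence D(n) = (n-1)(D(n-1) + D(n-2)) with D(0)=1, D(1)=0.
Building up: D(2)=1, D(3)=2, D(4)=9, D(5)=44, D(6)=265, D(7)=1854, D(8)=14833.
Total arrangements: 8! = 40320.
Probability = D(8)/8! = 2119/5760.

Final answer: D(8)/8! = 14833/40320 = 0.367882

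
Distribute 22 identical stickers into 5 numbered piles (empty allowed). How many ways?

Stars and bars: C(n+k-1, k-1) = C(26,4).

Final answer: C(26,4) = 14950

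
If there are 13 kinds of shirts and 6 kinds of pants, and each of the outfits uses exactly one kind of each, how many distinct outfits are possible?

By the multiplication principle: 13 x 6.

Final answer: 78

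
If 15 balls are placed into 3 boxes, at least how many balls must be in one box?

By the pigeonhole principle: ceiling(15/3).

Final answer: 5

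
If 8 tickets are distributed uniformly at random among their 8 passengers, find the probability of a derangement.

Derangements satisfy D(n) = (n-1)(D(n-1) + D(n-2)), starting from D(0)=1, D(1)=0.
Building up: D(2)=1, D(3)=2, D(4)=9, D(5)=44, D(6)=265, D(7)=1854, D(8)=14833.
Total arrangements: 8! = 40320.
Probability = D(8)/8! = 2119/5760.

Final answer: D(8)/8! = 14833/40320 = 0.367882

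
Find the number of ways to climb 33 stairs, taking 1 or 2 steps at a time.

Let f(n) be the number of climbs. Removing the last move (1 or 2 steps) gives f(n) = f(n-1) + f(n-2); base cases f(1)=1, f(2)=2.
Iterating the recurrence: f(1)=1, f(2)=2, f(3)=3, f(4)=5, f(5)=8, f(6)=13, f(7)=21, f(8)=34, f(9)=55, f(10)=89, f(11)=144, f(12)=233, f(13)=377, f(14)=610, f(15)=987, f(16)=1597, f(17)=2584, f(18)=4181, f(19)=6765, f(20)=10946, f(21)=17711, f(22)=28657, f(23)=46368, f(24)=75025, f(25)=121393, f(26)=196418, f(27)=317811, f(28)=514229, f(29)=832040, f(30)=1346269, f(31)=2178309, f(32)=3524578, f(33)=5702887.

Final answer: 5702887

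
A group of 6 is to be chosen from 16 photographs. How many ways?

C(16,6) = 16!/(6! x (16-6)!).

Final answer: C(16,6) = 8008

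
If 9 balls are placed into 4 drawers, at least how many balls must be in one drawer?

By the pigeonhole principle: ceiling(9/4).

Final answer: 3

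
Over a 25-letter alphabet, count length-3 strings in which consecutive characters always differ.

First character: 25 choices. Each subsequent: 24 choices (must differ from the previous one).
Total: 25 x 24^2.

Final answer: 25 x 24^{2} = 14400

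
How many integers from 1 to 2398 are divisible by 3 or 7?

Multiples of 3: 799. Multiples of 7: 342. Of both (lcm=21): 114.
By inclusion-exclusion: 799 + 342 - 114.

Final answer: 1027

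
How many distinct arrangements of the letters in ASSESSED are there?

Letters (A:1, D:1, E:2, S:4). Total letters: 8.
Permutations = 8!/(4! x 2!).

Final answer: 840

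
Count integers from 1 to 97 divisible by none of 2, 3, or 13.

|div by 2|=48, |div by 3|=32, |div by 13|=7.
|div by 2&3|=16, |div by 2&13|=3, |div by 3&13|=2, |div by all|=1.
By inclusion-exclusion, divisible by at least one: 48+32+7-16-3-2+1 = 67.
Not divisible by any: 97 - 67.

Final answer: 30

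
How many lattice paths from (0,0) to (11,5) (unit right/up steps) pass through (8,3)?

Paths (0,0)->(8,3): C(11,3) = 165.
Paths (8,3)->(11,5): C(5,2) = 10.
By multiplication principle: 165 x 10.

Final answer: 1650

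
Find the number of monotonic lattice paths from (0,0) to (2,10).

Each path has 2 right steps and 10 up steps in some order (12 steps total).
Choose which 10 of the 12 steps are up: C(12,10).

Final answer: C(12,10) = 66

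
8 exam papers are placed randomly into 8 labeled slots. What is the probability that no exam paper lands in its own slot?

D(n) = (n-1)(D(n-1) + D(n-2)), D(0)=1, D(1)=0.
Building up: D(2)=1, D(3)=2, D(4)=9, D(5)=44, D(6)=265, D(7)=1854, D(8)=14833.
Total arrangements: 8! = 40320.
Probability = D(8)/8! = 2119/5760.

Final answer: D(8)/8! = 14833/40320 = 0.367882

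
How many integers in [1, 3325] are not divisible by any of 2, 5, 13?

|div by 2|=1662, |div by 5|=665, |div by 13|=255.
|div by 2&5|=332, |div by 2&13|=127, |div by 5&13|=51, |div by all|=25.
By inclusion-exclusion, divisible by at least one: 1662+665+255-332-127-51+25 = 2097.
Not divisible by any: 3325 - 2097.

Final answer: 1228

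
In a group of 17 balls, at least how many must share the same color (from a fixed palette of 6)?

There are 6 possible values for color (from a fixed palette of 6). With 17 balls and 6 categories, by pigeonhole: ceiling(17/6).

Final answer: 3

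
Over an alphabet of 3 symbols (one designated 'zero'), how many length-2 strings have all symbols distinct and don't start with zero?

First digit: 2 (nonzero). Second: 2 (not first). Third: 1, etc.
Total: 2 x 2.

Final answer: 4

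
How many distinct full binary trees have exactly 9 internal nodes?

This is counted by the nth Catalan number C_n. Here n = 9.
Using C_0 = 1 and C_(k+1) = C_k x 2(2k+1)/(k+2), build up term by term: C_1=1, C_2=2, C_3=5, C_4=14, C_5=42, C_6=132, C_7=429, C_8=1430, C_9=4862.

Final answer: C_{9} = 4862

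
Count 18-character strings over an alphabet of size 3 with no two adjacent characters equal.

Let g(n) count such strings. g(1) = 3, and each valid string of length n-1 extends in 2 ways (any symbol but the last), so g(n) = 2 g(n-1).
Total: g(18) = 3 x 2^17.

Final answer: 3 x 2^{17} = 393216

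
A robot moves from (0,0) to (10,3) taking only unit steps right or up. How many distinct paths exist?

Each path has 10 right steps and 3 up steps in some order (13 steps total).
Choose which 3 of the 13 steps are up: C(13,3).

Final answer: C(13,3) = 286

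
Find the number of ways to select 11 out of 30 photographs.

C(30,11) = 30!/(11! x 19!).

Final answer: \binom{30}{11} = 54627300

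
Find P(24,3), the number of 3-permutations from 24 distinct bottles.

P(24,3) = 24!/(24-3)! = 24!/21!.

Final answer: P(24,3) = 12144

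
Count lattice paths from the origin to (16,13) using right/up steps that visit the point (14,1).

Paths (0,0)->(14,1): C(15,1) = 15.
Paths (14,1)->(16,13): C(14,12) = 91.
By multiplication principle: 15 x 91.

Final answer: 1365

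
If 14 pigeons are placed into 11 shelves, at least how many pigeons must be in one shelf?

By the pigeonhole principle: ceiling(14/11).

Final answer: 2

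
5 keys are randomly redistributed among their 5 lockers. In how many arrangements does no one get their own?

Use the recurrence D(n) = (n-1)(D(n-1) + D(n-2)) with D(0)=1, D(1)=0.
D(2) = 1 x (0 + 1) = 1
D(3) = 2 x (1 + 0) = 2
D(4) = 3 x (2 + 1) = 9
D(5) = 4 x (D(4) + D(3)) = 4 x (9 + 2)

Final answer: D(5) = 44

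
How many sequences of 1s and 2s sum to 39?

Let f(n) be the number of climbs. Removing the last move (1 or 2 steps) gives f(n) = f(n-1) + f(n-2); base cases f(1)=1, f(2)=2.
Building up term by term: f(1)=1, f(2)=2, f(3)=3, f(4)=5, f(5)=8, f(6)=13, f(7)=21, f(8)=34, f(9)=55, f(10)=89, f(11)=144, f(12)=233, f(13)=377, f(14)=610, f(15)=987, f(16)=1597, f(17)=2584, f(18)=4181, f(19)=6765, f(20)=10946, f(21)=17711, f(22)=28657, f(23)=46368, f(24)=75025, f(25)=121393, f(26)=196418, f(27)=317811, f(28)=514229, f(29)=832040, f(30)=1346269, f(31)=2178309, f(32)=3524578, f(33)=5702887, f(34)=9227465, f(35)=14930352, f(36)=24157817, f(37)=39088169, f(38)=63245986, f(39)=102334155.

Final answer: 102334155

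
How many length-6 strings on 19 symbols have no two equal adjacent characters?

First character: 19 choices. Each subsequent: 18 choices (must differ from the previous one).
Total: 19 x 18^5.

Final answer: 19 x 18^{5} = 35901792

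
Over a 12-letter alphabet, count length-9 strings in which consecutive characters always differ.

First character: 12 choices. Each subsequent: 11 choices (must differ from the previous one).
Total: 12 x 11^8.

Final answer: 12 x 11^{8} = 2572306572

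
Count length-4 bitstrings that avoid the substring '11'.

Let a(n) count valid strings. If the last bit is 0 the prefix is any valid string of length n-1; if it is 1 the string must end in 01 with a valid prefix of length n-2. So a(n) = a(n-1) + a(n-2), a(1)=2, a(2)=3.
Computing successive values: a(1)=2, a(2)=3, a(3)=5, a(4)=8.

Final answer: 8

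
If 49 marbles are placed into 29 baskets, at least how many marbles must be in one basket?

By the pigeonhole principle: ceiling(49/29).

Final answer: 2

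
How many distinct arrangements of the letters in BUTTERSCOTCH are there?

Letters (B:1, C:2, E:1, H:1, O:1, R:1, S:1, T:3, U:1). Total letters: 12.
Permutations = 12!/(3! x 2!).

Final answer: 39916800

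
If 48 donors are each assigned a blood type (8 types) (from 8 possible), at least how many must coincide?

There are 8 possible values for blood type (8 types). With 48 donors and 8 categories, by pigeonhole: ceiling(48/8).

Final answer: 6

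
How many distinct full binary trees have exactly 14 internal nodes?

The structures are counted by the Catalan number C_n. Here n = 14.
C_n = C(2n,n) - C(2n,n+1), so C_{14} = C(28,14) - C(28,15) = 40116600 - 37442160.

Final answer: C_{14} = 2674440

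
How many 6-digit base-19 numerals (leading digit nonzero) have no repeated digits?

The leading digit has 18 choices (anything but zero); the next has 18 (anything but the first), then 17, and so on, one fewer each time.
Total: 18 x 18 x 17 x 16 x 15 x 14.

Final answer: 18506880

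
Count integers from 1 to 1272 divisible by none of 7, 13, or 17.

|div by 7|=181, |div by 13|=97, |div by 17|=74.
|div by 7&13|=13, |div by 7&17|=10, |div by 13&17|=5, |div by all|=0.
By inclusion-exclusion, divisible by at least one: 181+97+74-13-10-5+0 = 324.
Not divisible by any: 1272 - 324.

Final answer: 948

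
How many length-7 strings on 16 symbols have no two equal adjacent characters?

Let g(n) count such strings. g(1) = 16, and each valid string of length n-1 extends in 15 ways (any symbol but the last), so g(n) = 15 g(n-1).
Total: g(7) = 16 x 15^6.

Final answer: 16 x 15^{6} = 182250000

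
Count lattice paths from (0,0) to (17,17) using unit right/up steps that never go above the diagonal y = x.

Total monotonic paths to (17,17): C(34,17) = 2333606220.
Reflecting each bad path at its first crossing gives a bijection with paths to (16,18): C(34,18) = 2203961430.
Valid Dyck paths: 2333606220 - 2203961430.
(Check: C(34,17) - C(34,18) = C(34,17)/18, the Catalan number C_{17}.)

Final answer: C_{17} = 129644790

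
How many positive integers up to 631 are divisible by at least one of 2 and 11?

Multiples of 2: 315. Multiples of 11: 57. Of both (lcm=22): 28.
By inclusion-exclusion: 315 + 57 - 28.

Final answer: 344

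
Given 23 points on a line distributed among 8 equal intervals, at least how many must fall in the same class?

By pigeonhole with 23 objects and 8 categories: ceiling(23/8).

Final answer: 3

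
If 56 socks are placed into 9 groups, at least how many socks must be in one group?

By the pigeonhole principle: ceiling(56/9).

Final answer: 7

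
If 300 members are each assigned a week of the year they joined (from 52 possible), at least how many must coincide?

There are 52 possible values for week of the year they joined. With 300 members and 52 categories, by pigeonhole: ceiling(300/52).

Final answer: 6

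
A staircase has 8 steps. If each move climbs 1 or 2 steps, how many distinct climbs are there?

Condition on the final move: it is a 1-step (f(n-1) ways to get there) or a 2-step (f(n-2) ways), so f(n) = f(n-1) + f(n-2), with f(1)=1, f(2)=2.
Iterating the recurrence: f(1)=1, f(2)=2, f(3)=3, f(4)=5, f(5)=8, f(6)=13, f(7)=21, f(8)=34.

Final answer: 34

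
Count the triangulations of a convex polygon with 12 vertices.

The structures are counted by the Catalan number C_n. Here n = 12 - 2 = 10.
C_n = C(2n,n)/(n+1), so C_{10} = C(20,10)/11 = 184756/11.

Final answer: C_{10} = 16796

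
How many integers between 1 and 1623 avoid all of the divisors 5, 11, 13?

|div by 5|=324, |div by 11|=147, |div by 13|=124.
|div by 5&11|=29, |div by 5&13|=24, |div by 11&13|=11, |div by all|=2.
By inclusion-exclusion, divisible by at least one: 324+147+124-29-24-11+2 = 533.
Not divisible by any: 1623 - 533.

Final answer: 1090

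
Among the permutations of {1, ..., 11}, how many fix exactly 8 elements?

Choose which 8 elements are fixed: C(11,8) = 165.
Derange the remaining 3 using D(j) = (j-1)(D(j-1) + D(j-2)), D(0)=1, D(1)=0: D(2)=1, D(3)=2.
Total: 165 x 2.

Final answer: C(11,8) D(3) = 330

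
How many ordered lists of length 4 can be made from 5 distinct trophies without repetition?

P(5,4) = 5!/(5-4)! = 5!/1!.

Final answer: P(5,4) = 120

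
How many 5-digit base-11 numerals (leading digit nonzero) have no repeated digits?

First digit: 10 (nonzero). Second: 10 (not first). Third: 9, etc.
Total: 10 x 10 x 9 x 8 x 7.

Final answer: 50400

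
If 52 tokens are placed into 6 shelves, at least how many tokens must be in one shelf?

By the pigeonhole principle: ceiling(52/6).

Final answer: 9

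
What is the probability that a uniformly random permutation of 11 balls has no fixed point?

Use the recurrence D(n) = (n-1)(D(n-1) + D(n-2)) with D(0)=1, D(1)=0.
Building up: D(2)=1, D(3)=2, D(4)=9, D(5)=44, D(6)=265, D(7)=1854, D(8)=14833, D(9)=133496, D(10)=1334961, D(11)=14684570.
Total arrangements: 11! = 39916800.
Probability = D(11)/11! = 1468457/3991680.

Final answer: D(11)/11! = 14684570/39916800 = 0.367879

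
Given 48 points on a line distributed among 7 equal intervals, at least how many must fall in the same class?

By pigeonhole with 48 objects and 7 categories: ceiling(48/7).

Final answer: 7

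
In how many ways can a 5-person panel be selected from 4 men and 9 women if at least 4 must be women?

Sum over valid woman counts:
C(9,4)C(4,1) = 504
C(9,5)C(4,0) = 126
Total: 504 + 126.

Final answer: 630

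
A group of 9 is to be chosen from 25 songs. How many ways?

C(25,9) = 25!/(9! x 16!).

Final answer: \binom{25}{9} = 2042975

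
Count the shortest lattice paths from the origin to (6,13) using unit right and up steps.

Each path has 6 right steps and 13 up steps in some order (19 steps total).
Choose which 13 of the 19 steps are up: C(19,13).

Final answer: C(19,13) = 27132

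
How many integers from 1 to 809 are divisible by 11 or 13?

Multiples of 11: 73. Multiples of 13: 62. Of both (lcm=143): 5.
By inclusion-exclusion: 73 + 62 - 5.

Final answer: 130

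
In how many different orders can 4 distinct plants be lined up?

The number of ways to arrange 4 distinct objects is 4!.

Final answer: 4! = 24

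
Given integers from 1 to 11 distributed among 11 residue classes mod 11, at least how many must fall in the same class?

By pigeonhole with 11 objects and 11 categories: ceiling(11/11).

Final answer: 1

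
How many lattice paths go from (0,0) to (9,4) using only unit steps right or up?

Each path has 9 right steps and 4 up steps in some order (13 steps total).
Choose which 4 of the 13 steps are up: C(13,4).

Final answer: C(13,4) = 715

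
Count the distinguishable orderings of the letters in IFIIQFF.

Letters (F:3, I:3, Q:1). Total letters: 7.
Permutations = 7!/(3! x 3!).

Final answer: 140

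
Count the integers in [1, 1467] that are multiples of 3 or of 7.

Multiples of 3: 489. Multiples of 7: 209. Of both (lcm=21): 69.
By inclusion-exclusion: 489 + 209 - 69.

Final answer: 629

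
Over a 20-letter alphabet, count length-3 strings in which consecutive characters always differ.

First character: 20 choices. Each subsequent: 19 choices (must differ from the previous one).
Total: 20 x 19^2.

Final answer: 20 x 19^{2} = 7220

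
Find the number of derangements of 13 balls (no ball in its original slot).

D(n) = (n-1)(D(n-1) + D(n-2)), D(0)=1, D(1)=0.
D(2) = 1 x (0 + 1) = 1
D(3) = 2 x (1 + 0) = 2
D(4) = 3 x (2 + 1) = 9
D(5) = 4 x (9 + 2) = 44
D(6) = 5 x (44 + 9) = 265
D(7) = 6 x (265 + 44) = 1854
D(8) = 7 x (1854 + 265) = 14833
D(9) = 8 x (14833 + 1854) = 133496
D(10) = 9 x (133496 + 14833) = 1334961
D(11) = 10 x (1334961 + 133496) = 14684570
D(12) = 11 x (14684570 + 1334961) = 176214841
D(13) = 12 x (D(12) + D(11)) = 12 x (176214841 + 14684570)

Final answer: D(13) = 2290792932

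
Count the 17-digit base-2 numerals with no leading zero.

In base 2, the leading digit has 1 choices (1..1); each of the remaining 16 digits has 2 choices.
Total: 1 x 2^16.

Final answer: 65536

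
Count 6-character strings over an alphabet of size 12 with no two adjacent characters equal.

First character: 12 choices. Each subsequent: 11 choices (must differ from the previous one).
Total: 12 x 11^5.

Final answer: 12 x 11^{5} = 1932612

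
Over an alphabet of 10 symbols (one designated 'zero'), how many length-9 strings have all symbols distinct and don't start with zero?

The leading digit has 9 choices (anything but zero); the next has 9 (anything but the first), then 8, and so on, one fewer each time.
Total: 9 x 9 x 8 x 7 x 6 x 5 x 4 x 3 x 2.

Final answer: 3265920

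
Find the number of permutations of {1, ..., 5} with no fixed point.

D(n) = (n-1)(D(n-1) + D(n-2)), D(0)=1, D(1)=0.
Building up: D(2)=1, D(3)=2, D(4)=9.
D(5) = 4 x (D(4) + D(3)) = 4 x (9 + 2).

Final answer: D(5) = 44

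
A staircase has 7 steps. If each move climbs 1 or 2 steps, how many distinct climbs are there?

Let f(n) count the ways. The last step is size 1 or 2, so f(n) = f(n-1) + f(n-2) with f(1)=1, f(2)=2.
Iterating the recurrence: f(1)=1, f(2)=2, f(3)=3, f(4)=5, f(5)=8, f(6)=13, f(7)=21.

Final answer: 21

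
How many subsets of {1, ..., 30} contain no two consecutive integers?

Let a(n) count such subsets of {1, ..., n}. Either n is excluded (a(n-1) ways) or n is included, forcing n-1 out (a(n-2) ways), so a(n) = a(n-1) + a(n-2) with a(1)=2, a(2)=3.
Computing successive values: a(1)=2, a(2)=3, a(3)=5, a(4)=8, a(5)=13, a(6)=21, a(7)=34, a(8)=55, a(9)=89, a(10)=144, a(11)=233, a(12)=377, a(13)=610, a(14)=987, a(15)=1597, a(16)=2584, a(17)=4181, a(18)=6765, a(19)=10946, a(20)=17711, a(21)=28657, a(22)=46368, a(23)=75025, a(24)=121393, a(25)=196418, a(26)=317811, a(27)=514229, a(28)=832040, a(29)=1346269, a(30)=2178309.

Final answer: 2178309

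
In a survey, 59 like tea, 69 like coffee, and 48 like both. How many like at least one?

|A union B| = |A| + |B| - |A intersect B| = 59 + 69 - 48.

Final answer: 80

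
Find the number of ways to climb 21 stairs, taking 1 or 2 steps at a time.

Condition on the final move: it is a 1-step (f(n-1) ways to get there) or a 2-step (f(n-2) ways), so f(n) = f(n-1) + f(n-2), with f(1)=1, f(2)=2.
Computing successive values: f(1)=1, f(2)=2, f(3)=3, f(4)=5, f(5)=8, f(6)=13, f(7)=21, f(8)=34, f(9)=55, f(10)=89, f(11)=144, f(12)=233, f(13)=377, f(14)=610, f(15)=987, f(16)=1597, f(17)=2584, f(18)=4181, f(19)=6765, f(20)=10946, f(21)=17711.

Final answer: 17711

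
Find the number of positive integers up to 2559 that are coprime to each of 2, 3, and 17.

|div by 2|=1279, |div by 3|=853, |div by 17|=150.
|div by 2&3|=426, |div by 2&17|=75, |div by 3&17|=50, |div by all|=25.
By inclusion-exclusion, divisible by at least one: 1279+853+150-426-75-50+25 = 1756.
Not divisible by any: 2559 - 1756.

Final answer: 803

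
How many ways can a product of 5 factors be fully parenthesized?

This is counted by the nth Catalan number C_n. Here n = 5 - 1 = 4.
C_n = C(2n,n) - C(2n,n+1), so C_{4} = C(8,4) - C(8,5) = 70 - 56.

Final answer: C_{4} = 14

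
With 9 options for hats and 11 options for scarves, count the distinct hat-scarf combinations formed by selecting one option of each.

By the multiplication principle: 9 x 11.

Final answer: 99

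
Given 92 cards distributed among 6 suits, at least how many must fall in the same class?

By pigeonhole with 92 objects and 6 categories: ceiling(92/6).

Final answer: 16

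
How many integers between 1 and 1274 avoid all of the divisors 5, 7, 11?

|div by 5|=254, |div by 7|=182, |div by 11|=115.
|div by 5&7|=36, |div by 5&11|=23, |div by 7&11|=16, |div by all|=3.
By inclusion-exclusion, divisible by at least one: 254+182+115-36-23-16+3 = 479.
Not divisible by any: 1274 - 479.

Final answer: 795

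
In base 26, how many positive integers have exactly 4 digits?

In base 26, the leading digit has 25 choices (1..25); each of the remaining 3 digits has 26 choices.
Total: 25 x 26^3.

Final answer: 439400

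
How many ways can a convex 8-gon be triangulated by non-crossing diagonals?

This is a standard Catalan-number count: the answer is C_n. Here n = 8 - 2 = 6.
C_n = C(2n,n) - C(2n,n+1), so C_{6} = C(12,6) - C(12,7) = 924 - 792.

Final answer: C_{6} = 132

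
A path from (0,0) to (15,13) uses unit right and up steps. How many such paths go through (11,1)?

Paths (0,0)->(11,1): C(12,1) = 12.
Paths (11,1)->(15,13): C(16,12) = 1820.
By multiplication principle: 12 x 1820.

Final answer: 21840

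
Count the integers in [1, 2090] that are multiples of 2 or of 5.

Multiples of 2: 1045. Multiples of 5: 418. Of both (lcm=10): 209.
By inclusion-exclusion: 1045 + 418 - 209.

Final answer: 1254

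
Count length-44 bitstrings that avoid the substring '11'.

Let a(n) count valid strings. If the last bit is 0 the prefix is any valid string of length n-1; if it is 1 the string must end in 01 with a valid prefix of length n-2. So a(n) = a(n-1) + a(n-2), a(1)=2, a(2)=3.
Building up term by term: a(1)=2, a(2)=3, a(3)=5, a(4)=8, a(5)=13, a(6)=21, a(7)=34, a(8)=55, a(9)=89, a(10)=144, a(11)=233, a(12)=377, a(13)=610, a(14)=987, a(15)=1597, a(16)=2584, a(17)=4181, a(18)=6765, a(19)=10946, a(20)=17711, a(21)=28657, a(22)=46368, a(23)=75025, a(24)=121393, a(25)=196418, a(26)=317811, a(27)=514229, a(28)=832040, a(29)=1346269, a(30)=2178309, a(31)=3524578, a(32)=5702887, a(33)=9227465, a(34)=14930352, a(35)=24157817, a(36)=39088169, a(37)=63245986, a(38)=102334155, a(39)=165580141, a(40)=267914296, a(41)=433494437, a(42)=701408733, a(43)=1134903170, a(44)=1836311903.

Final answer: 1836311903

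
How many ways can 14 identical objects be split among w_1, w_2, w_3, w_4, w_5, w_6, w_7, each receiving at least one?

Substitute w'_i = w_i - 1 (so w'_i >= 0). Then sum w'_i = 14 - 7 = 7.
Stars and bars: C(7+7-1, 7-1) = C(13,6).

Final answer: C(13,6) = 1716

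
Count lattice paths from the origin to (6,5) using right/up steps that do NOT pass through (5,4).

Total paths to (6,5): C(11,5) = 462.
Paths through (5,4): C(9,4) x C(2,1) = 252.
Avoiding (5,4): 462 - 252.

Final answer: 210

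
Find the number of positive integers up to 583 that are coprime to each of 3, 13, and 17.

|div by 3|=194, |div by 13|=44, |div by 17|=34.
|div by 3&13|=14, |div by 3&17|=11, |div by 13&17|=2, |div by all|=0.
By inclusion-exclusion, divisible by at least one: 194+44+34-14-11-2+0 = 245.
Not divisible by any: 583 - 245.

Final answer: 338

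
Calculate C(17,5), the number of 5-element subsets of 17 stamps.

C(17,5) = 17!/(5! x (17-5)!).

Final answer: C(17,5) = 6188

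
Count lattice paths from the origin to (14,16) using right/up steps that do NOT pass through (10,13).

Total paths to (14,16): C(30,16) = 145422675.
Paths through (10,13): C(23,13) x C(7,3) = 40042310.
Avoiding (10,13): 145422675 - 40042310.

Final answer: 105380365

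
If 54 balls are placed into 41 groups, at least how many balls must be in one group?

By the pigeonhole principle: ceiling(54/41).

Final answer: 2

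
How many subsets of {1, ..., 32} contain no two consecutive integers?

Condition on whether n belongs to the subset: if not, any valid subset of {1, ..., n-1} works (a(n-1)); if so, n-1 is excluded and the rest is a valid subset of {1, ..., n-2} (a(n-2)). Hence a(n) = a(n-1) + a(n-2), a(1)=2, a(2)=3.
Computing successive values: a(1)=2, a(2)=3, a(3)=5, a(4)=8, a(5)=13, a(6)=21, a(7)=34, a(8)=55, a(9)=89, a(10)=144, a(11)=233, a(12)=377, a(13)=610, a(14)=987, a(15)=1597, a(16)=2584, a(17)=4181, a(18)=6765, a(19)=10946, a(20)=17711, a(21)=28657, a(22)=46368, a(23)=75025, a(24)=121393, a(25)=196418, a(26)=317811, a(27)=514229, a(28)=832040, a(29)=1346269, a(30)=2178309, a(31)=3524578, a(32)=5702887.

Final answer: 5702887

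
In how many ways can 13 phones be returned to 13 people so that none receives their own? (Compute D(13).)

Use the recurrence D(n) = (n-1)(D(n-1) + D(n-2)) with D(0)=1, D(1)=0.
D(2) = 1 x (0 + 1) = 1
D(3) = 2 x (1 + 0) = 2
D(4) = 3 x (2 + 1) = 9
D(5) = 4 x (9 + 2) = 44
D(6) = 5 x (44 + 9) = 265
D(7) = 6 x (265 + 44) = 1854
D(8) = 7 x (1854 + 265) = 14833
D(9) = 8 x (14833 + 1854) = 133496
D(10) = 9 x (133496 + 14833) = 1334961
D(11) = 10 x (1334961 + 133496) = 14684570
D(12) = 11 x (14684570 + 1334961) = 176214841
D(13) = 12 x (D(12) + D(11)) = 12 x (176214841 + 14684570)

Final answer: D(13) = 2290792932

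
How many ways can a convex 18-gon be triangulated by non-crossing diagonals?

This is counted by the nth Catalan number C_n. Here n = 18 - 2 = 16.
C_n = C(2n,n) - C(2n,n+1), so C_{16} = C(32,16) - C(32,17) = 601080390 - 565722720.

Final answer: C_{16} = 35357670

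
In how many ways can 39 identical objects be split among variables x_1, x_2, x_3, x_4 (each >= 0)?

Stars and bars with 39 stars and 3 bars:
C(39+4-1, 4-1) = C(42,3).

Final answer: C(42,3) = 11480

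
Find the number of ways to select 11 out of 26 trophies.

C(26,11) = 26!/(11! x 15!).

Final answer: \binom{26}{11} = 7726160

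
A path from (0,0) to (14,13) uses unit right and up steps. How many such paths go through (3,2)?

Paths (0,0)->(3,2): C(5,2) = 10.
Paths (3,2)->(14,13): C(22,11) = 705432.
By multiplication principle: 10 x 705432.

Final answer: 7054320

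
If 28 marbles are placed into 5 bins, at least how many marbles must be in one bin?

By the pigeonhole principle: ceiling(28/5).

Final answer: 6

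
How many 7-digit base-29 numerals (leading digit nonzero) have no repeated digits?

The leading digit has 28 choices (anything but zero); the next has 28 (anything but the first), then 27, and so on, one fewer each time.
Total: 28 x 28 x 27 x 26 x 25 x 24 x 23.

Final answer: 7595078400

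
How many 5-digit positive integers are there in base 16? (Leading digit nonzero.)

In base 16, the leading digit has 15 choices (1..15); each of the remaining 4 digits has 16 choices.
Total: 15 x 16^4.

Final answer: 983040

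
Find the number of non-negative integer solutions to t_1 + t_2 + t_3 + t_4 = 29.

Stars and bars with 29 stars and 3 bars:
C(29+4-1, 4-1) = C(32,3).

Final answer: C(32,3) = 4960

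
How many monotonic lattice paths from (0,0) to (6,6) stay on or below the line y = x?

Total monotonic paths to (6,6): C(12,6) = 924.
Paths that cross above y=x (reflection bijection): C(12,7) = 792.
Valid Dyck paths: 924 - 792.
(Equivalently, C_{6} = C(12,6)/7 = 924/7.)

Final answer: C_{6} = 132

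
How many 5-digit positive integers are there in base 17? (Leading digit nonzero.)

In base 17, the leading digit has 16 choices (1..16); each of the remaining 4 digits has 17 choices.
Total: 16 x 17^4.

Final answer: 1336336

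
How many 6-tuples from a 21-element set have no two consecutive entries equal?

First character: 21 choices. Each subsequent: 20 choices (must differ from the previous one).
Total: 21 x 20^5.

Final answer: 21 x 20^{5} = 67200000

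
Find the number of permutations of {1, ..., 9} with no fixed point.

Derangements satisfy D(n) = (n-1)(D(n-1) + D(n-2)), starting from D(0)=1, D(1)=0.
D(2) = 1 x (0 + 1) = 1
D(3) = 2 x (1 + 0) = 2
D(4) = 3 x (2 + 1) = 9
D(5) = 4 x (9 + 2) = 44
D(6) = 5 x (44 + 9) = 265
D(7) = 6 x (265 + 44) = 1854
D(8) = 7 x (1854 + 265) = 14833
D(9) = 8 x (D(8) + D(7)) = 8 x (14833 + 1854)

Final answer: D(9) = 133496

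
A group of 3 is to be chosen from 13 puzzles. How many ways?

C(13,3) = 13!/(3! x 10!).

Final answer: \binom{13}{3} = 286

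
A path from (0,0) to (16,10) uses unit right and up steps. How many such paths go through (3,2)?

Paths (0,0)->(3,2): C(5,2) = 10.
Paths (3,2)->(16,10): C(21,8) = 203490.
By multiplication principle: 10 x 203490.

Final answer: 2034900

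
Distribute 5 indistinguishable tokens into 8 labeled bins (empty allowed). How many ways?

Stars and bars: C(n+k-1, k-1) = C(12,7).

Final answer: C(12,7) = 792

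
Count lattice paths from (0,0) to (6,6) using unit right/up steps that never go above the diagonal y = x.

Total monotonic paths to (6,6): C(12,6) = 924.
By the reflection principle, paths that go above the diagonal number C(12,7) = 792.
Valid Dyck paths: 924 - 792.
(Equivalently, C_{6} = C(12,6)/7 = 924/7.)

Final answer: C_{6} = 132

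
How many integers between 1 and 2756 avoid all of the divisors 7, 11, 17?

|div by 7|=393, |div by 11|=250, |div by 17|=162.
|div by 7&11|=35, |div by 7&17|=23, |div by 11&17|=14, |div by all|=2.
By inclusion-exclusion, divisible by at least one: 393+250+162-35-23-14+2 = 735.
Not divisible by any: 2756 - 735.

Final answer: 2021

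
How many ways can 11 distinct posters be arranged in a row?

The number of ways to arrange 11 distinct objects is 11!.

Final answer: 11! = 39916800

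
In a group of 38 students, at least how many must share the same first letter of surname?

There are 26 possible values for first letter of surname. With 38 students and 26 categories, by pigeonhole: ceiling(38/26).

Final answer: 2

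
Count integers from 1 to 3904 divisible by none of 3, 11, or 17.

|div by 3|=1301, |div by 11|=354, |div by 17|=229.
|div by 3&11|=118, |div by 3&17|=76, |div by 11&17|=20, |div by all|=6.
By inclusion-exclusion, divisible by at least one: 1301+354+229-118-76-20+6 = 1676.
Not divisible by any: 3904 - 1676.

Final answer: 2228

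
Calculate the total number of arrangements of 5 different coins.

The number of ways to arrange 5 distinct objects is 5!.

Final answer: 5! = 120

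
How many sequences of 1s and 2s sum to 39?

Condition on the final move: it is a 1-step (f(n-1) ways to get there) or a 2-step (f(n-2) ways), so f(n) = f(n-1) + f(n-2), with f(1)=1, f(2)=2.
Iterating the recurrence: f(1)=1, f(2)=2, f(3)=3, f(4)=5, f(5)=8, f(6)=13, f(7)=21, f(8)=34, f(9)=55, f(10)=89, f(11)=144, f(12)=233, f(13)=377, f(14)=610, f(15)=987, f(16)=1597, f(17)=2584, f(18)=4181, f(19)=6765, f(20)=10946, f(21)=17711, f(22)=28657, f(23)=46368, f(24)=75025, f(25)=121393, f(26)=196418, f(27)=317811, f(28)=514229, f(29)=832040, f(30)=1346269, f(31)=2178309, f(32)=3524578, f(33)=5702887, f(34)=9227465, f(35)=14930352, f(36)=24157817, f(37)=39088169, f(38)=63245986, f(39)=102334155.

Final answer: 102334155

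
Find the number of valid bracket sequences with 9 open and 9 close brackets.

This is counted by the nth Catalan number C_n. Here n = 9 (pairs).
C_n = (2n)!/(n!(n+1)!), so C_{9} = 18!/(9! x 10!) = C(18,9)/10 = 48620/10.

Final answer: C_{9} = 4862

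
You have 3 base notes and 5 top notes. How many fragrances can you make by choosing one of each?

By the multiplication principle: 3 x 5.

Final answer: 15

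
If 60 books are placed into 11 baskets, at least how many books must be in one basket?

By the pigeonhole principle: ceiling(60/11).

Final answer: 6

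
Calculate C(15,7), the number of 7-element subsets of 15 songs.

C(15,7) = 15!/(7! x 8!).

Final answer: \binom{15}{7} = 6435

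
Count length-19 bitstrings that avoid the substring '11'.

Classify by the final bit: ...0 gives a(n-1) strings, ...01 gives a(n-2) strings. Thus a(n) = a(n-1) + a(n-2) with a(1)=2, a(2)=3.
Building up term by term: a(1)=2, a(2)=3, a(3)=5, a(4)=8, a(5)=13, a(6)=21, a(7)=34, a(8)=55, a(9)=89, a(10)=144, a(11)=233, a(12)=377, a(13)=610, a(14)=987, a(15)=1597, a(16)=2584, a(17)=4181, a(18)=6765, a(19)=10946.

Final answer: 10946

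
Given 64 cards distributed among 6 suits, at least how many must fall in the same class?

By pigeonhole with 64 objects and 6 categories: ceiling(64/6).

Final answer: 11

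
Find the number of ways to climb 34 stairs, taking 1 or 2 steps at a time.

Let f(n) be the number of climbs. Removing the last move (1 or 2 steps) gives f(n) = f(n-1) + f(n-2); base cases f(1)=1, f(2)=2.
Computing successive values: f(1)=1, f(2)=2, f(3)=3, f(4)=5, f(5)=8, f(6)=13, f(7)=21, f(8)=34, f(9)=55, f(10)=89, f(11)=144, f(12)=233, f(13)=377, f(14)=610, f(15)=987, f(16)=1597, f(17)=2584, f(18)=4181, f(19)=6765, f(20)=10946, f(21)=17711, f(22)=28657, f(23)=46368, f(24)=75025, f(25)=121393, f(26)=196418, f(27)=317811, f(28)=514229, f(29)=832040, f(30)=1346269, f(31)=2178309, f(32)=3524578, f(33)=5702887, f(34)=9227465.

Final answer: 9227465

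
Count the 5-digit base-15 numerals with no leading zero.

In base 15, the leading digit has 14 choices (1..14); each of the remaining 4 digits has 15 choices.
Total: 14 x 15^4.

Final answer: 708750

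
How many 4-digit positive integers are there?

These are the integers in [10^3, 10^4), so the count is 10^4 - 10^3 = 9 x 10^3.

Final answer: 9000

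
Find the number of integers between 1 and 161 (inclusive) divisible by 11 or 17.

Multiples of 11: 14. Multiples of 17: 9. Of both (lcm=187): 0.
By inclusion-exclusion: 14 + 9 - 0.

Final answer: 23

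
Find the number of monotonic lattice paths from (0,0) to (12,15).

Each path has 12 right steps and 15 up steps in some order (27 steps total).
Choose which 15 of the 27 steps are up: C(27,15).

Final answer: C(27,15) = 17383860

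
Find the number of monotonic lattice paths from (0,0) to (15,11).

Each path has 15 right steps and 11 up steps in some order (26 steps total).
Choose which 11 of the 26 steps are up: C(26,11).

Final answer: C(26,11) = 7726160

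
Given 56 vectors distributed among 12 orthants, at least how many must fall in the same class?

By pigeonhole with 56 objects and 12 categories: ceiling(56/12).

Final answer: 5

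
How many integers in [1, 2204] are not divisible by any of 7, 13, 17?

|div by 7|=314, |div by 13|=169, |div by 17|=129.
|div by 7&13|=24, |div by 7&17|=18, |div by 13&17|=9, |div by all|=1.
By inclusion-exclusion, divisible by at least one: 314+169+129-24-18-9+1 = 562.
Not divisible by any: 2204 - 562.

Final answer: 1642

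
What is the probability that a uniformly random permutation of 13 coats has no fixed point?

D(n) = (n-1)(D(n-1) + D(n-2)), D(0)=1, D(1)=0.
Building up: D(2)=1, D(3)=2, D(4)=9, D(5)=44, D(6)=265, D(7)=1854, D(8)=14833, D(9)=133496, D(10)=1334961, D(11)=14684570, D(12)=176214841, D(13)=2290792932.
Total arrangements: 13! = 6227020800.
Probability = D(13)/13! = 63633137/172972800.

Final answer: D(13)/13! = 2290792932/6227020800 = 0.367879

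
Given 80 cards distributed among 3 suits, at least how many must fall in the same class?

By pigeonhole with 80 objects and 3 categories: ceiling(80/3).

Final answer: 27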